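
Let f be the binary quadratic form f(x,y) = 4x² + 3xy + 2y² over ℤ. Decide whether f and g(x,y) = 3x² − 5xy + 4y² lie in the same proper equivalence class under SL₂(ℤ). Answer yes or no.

D₁ = -23, D₂ = -23
f: flip: (4,3,2)→(2,-3,4)
f: translate: b→1 (≡-3 mod 4), so (2,-3,4)→(2,1,3)
f: reduced (well bottom): (2,1,3) with a≤c, −a<b≤a
g: translate: b→1 (≡-5 mod 6), so (3,-5,4)→(3,1,2)
g: flip: (3,1,2)→(2,-1,3)
g: reduced (well bottom): (2,-1,3) with a≤c, −a<b≤a
reduced forms (2, 1, 3) vs (2, -1, 3) ⇒ inequivalent

no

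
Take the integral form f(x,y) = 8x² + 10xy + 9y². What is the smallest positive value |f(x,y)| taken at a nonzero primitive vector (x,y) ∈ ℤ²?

translate: b→-6 (≡10 mod 16), so (8,10,9)→(8,-6,7)
flip: (8,-6,7)→(7,6,8)
reduced (well bottom): (7,6,8) with a≤c, −a<b≤a
well minimum = a = 7

7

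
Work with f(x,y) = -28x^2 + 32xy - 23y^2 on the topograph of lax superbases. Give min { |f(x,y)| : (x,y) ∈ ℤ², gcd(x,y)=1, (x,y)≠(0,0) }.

translate: b→24 (≡-32 mod 56), so (28,-32,23)→(28,24,19)
flip: (28,24,19)→(19,-24,28)
translate: b→14 (≡-24 mod 38), so (19,-24,28)→(19,14,23)
reduced (well bottom): (19,14,23) with a≤c, −a<b≤a
well minimum |f| = |-19| = 19 (negative-definite)

19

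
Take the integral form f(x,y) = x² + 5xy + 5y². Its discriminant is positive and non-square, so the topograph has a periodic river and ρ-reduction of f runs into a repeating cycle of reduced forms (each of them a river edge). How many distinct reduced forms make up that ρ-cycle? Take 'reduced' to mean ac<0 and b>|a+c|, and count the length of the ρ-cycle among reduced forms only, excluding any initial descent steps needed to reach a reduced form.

D = 5, ⌊√D⌋ = 2
descent: ρ → (5,5,1)
descent: ρ → (1,1,-1)  [lands on river]
river: ρ → (-1,1,1)
ρ-cycle length = 2 (tail of 2 descent steps not counted)

2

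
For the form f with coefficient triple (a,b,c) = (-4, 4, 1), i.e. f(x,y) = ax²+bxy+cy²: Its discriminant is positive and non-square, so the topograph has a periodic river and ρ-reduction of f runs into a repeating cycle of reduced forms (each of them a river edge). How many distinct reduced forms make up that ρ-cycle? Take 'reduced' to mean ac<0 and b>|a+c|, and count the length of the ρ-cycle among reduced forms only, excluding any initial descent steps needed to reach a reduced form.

D = 32, ⌊√D⌋ = 5
river: ρ → (1,4,-4)
river: ρ → (-4,4,1)
ρ-cycle length = 2 (tail of 0 descent steps not counted)

2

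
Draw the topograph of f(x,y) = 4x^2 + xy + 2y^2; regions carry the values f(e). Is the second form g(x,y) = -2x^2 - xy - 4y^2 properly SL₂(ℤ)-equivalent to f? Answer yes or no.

D₁ = -31, D₂ = -31
f: flip: (4,1,2)→(2,-1,4)
f: reduced (well bottom): (2,-1,4) with a≤c, −a<b≤a
g is negative-definite; reduce −g:
−g: reduced (well bottom): (2,1,4) with a≤c, −a<b≤a
flip sign back: reduced form of g is (-2,-1,-4)
reduced forms (2, -1, 4) vs (-2, -1, -4) ⇒ inequivalent

no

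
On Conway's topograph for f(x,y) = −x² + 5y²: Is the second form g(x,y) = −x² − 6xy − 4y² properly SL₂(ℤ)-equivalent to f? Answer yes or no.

D₁ = 20, D₂ = 20
river cycle of f (length 2): (-1, 4, 1), (1, 4, -1)
river cycle of g (length 2): (1, 4, -1), (-1, 4, 1)
cycles coincide ⇒ equivalent

yes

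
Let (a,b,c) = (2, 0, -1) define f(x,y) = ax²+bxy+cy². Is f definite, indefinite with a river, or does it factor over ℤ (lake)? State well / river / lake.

D = b²−4ac = 0² − 4·2·(-1) = 8
D > 0 non-square ⇒ indefinite ⇒ periodic river

river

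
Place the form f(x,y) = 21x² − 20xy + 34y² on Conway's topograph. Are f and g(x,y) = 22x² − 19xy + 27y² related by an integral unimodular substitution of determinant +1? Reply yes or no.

D₁ = -2456, D₂ = -2015
discriminants differ ⇒ not SL₂(ℤ)-equivalent

no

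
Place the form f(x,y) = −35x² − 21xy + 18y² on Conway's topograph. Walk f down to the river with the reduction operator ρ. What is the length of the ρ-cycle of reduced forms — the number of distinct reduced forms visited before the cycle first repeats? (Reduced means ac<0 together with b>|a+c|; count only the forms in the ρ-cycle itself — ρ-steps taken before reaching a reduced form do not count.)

D = 2961, ⌊√D⌋ = 54
descent: ρ → (18,21,-35)  [lands on river]
river: ρ → (-35,49,4)
river: ρ → (4,47,-47)
river: ρ → (-47,47,4)
river: ρ → (4,49,-35)
river: ρ → (-35,21,18)
river: ρ → (18,51,-5)
river: ρ → (-5,49,28)
river: ρ → (28,7,-26)
river: ρ → (-26,45,9)
river: ρ → (9,45,-26)
river: ρ → (-26,7,28)
river: ρ → (28,49,-5)
river: ρ → (-5,51,18)
ρ-cycle length = 14 (tail of 1 descent step not counted)

14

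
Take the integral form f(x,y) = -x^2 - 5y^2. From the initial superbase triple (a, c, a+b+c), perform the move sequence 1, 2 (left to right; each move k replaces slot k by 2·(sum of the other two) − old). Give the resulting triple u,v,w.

start (-1,-5,-6) = (f(1,0),f(0,1),f(1,1))
replace slot 1: 2·((-5)+(-6)) − (-1) = -21 → (-21,-5,-6)
replace slot 2: 2·((-21)+(-6)) − (-5) = -49 → (-21,-49,-6)

-21,-49,-6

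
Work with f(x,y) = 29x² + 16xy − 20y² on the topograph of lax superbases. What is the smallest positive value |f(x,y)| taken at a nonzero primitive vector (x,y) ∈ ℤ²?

river: ρ → (-20,24,25)
river: ρ → (25,26,-19)
river: ρ → (-19,50,1)
river: ρ → (1,50,-19)
river: ρ → (-19,26,25)
river: ρ → (25,24,-20)
river: ρ → (-20,16,29)
river: ρ → (29,42,-7)
river: ρ → (-7,42,29)
river: ρ → (29,16,-20)
closes: descent 0, river 10
min |a| on river = 1

1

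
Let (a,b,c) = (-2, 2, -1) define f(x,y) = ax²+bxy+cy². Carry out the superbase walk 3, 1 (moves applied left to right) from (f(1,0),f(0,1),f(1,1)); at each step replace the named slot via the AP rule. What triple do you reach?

start (-2,-1,-1) = (f(1,0),f(0,1),f(1,1))
replace slot 3: 2·((-2)+(-1)) − (-1) = -5 → (-2,-1,-5)
replace slot 1: 2·((-1)+(-5)) − (-2) = -10 → (-10,-1,-5)

-10,-1,-5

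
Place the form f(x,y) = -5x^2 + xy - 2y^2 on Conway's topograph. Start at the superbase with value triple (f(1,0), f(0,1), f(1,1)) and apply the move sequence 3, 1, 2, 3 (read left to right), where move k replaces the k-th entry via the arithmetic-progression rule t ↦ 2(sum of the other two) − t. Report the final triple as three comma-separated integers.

start (-5,-2,-6) = (f(1,0),f(0,1),f(1,1))
replace slot 3: 2·((-5)+(-2)) − (-6) = -8 → (-5,-2,-8)
replace slot 1: 2·((-2)+(-8)) − (-5) = -15 → (-15,-2,-8)
replace slot 2: 2·((-15)+(-8)) − (-2) = -44 → (-15,-44,-8)
replace slot 3: 2·((-15)+(-44)) − (-8) = -110 → (-15,-44,-110)

-15,-44,-110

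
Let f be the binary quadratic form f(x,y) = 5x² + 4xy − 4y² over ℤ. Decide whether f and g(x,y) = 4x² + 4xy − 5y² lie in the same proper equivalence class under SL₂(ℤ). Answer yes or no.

D₁ = 96, D₂ = 96
river cycle of f (length 4): (-4, 4, 5), (5, 6, -3), (-3, 6, 5), (5, 4, -4)
river cycle of g (length 4): (-5, 6, 3), (3, 6, -5), (-5, 4, 4), (4, 4, -5)
cycles differ ⇒ inequivalent

no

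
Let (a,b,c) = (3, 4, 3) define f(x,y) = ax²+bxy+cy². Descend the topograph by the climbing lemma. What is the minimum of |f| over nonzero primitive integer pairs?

translate: b→-2 (≡4 mod 6), so (3,4,3)→(3,-2,2)
flip: (3,-2,2)→(2,2,3)
reduced (well bottom): (2,2,3) with a≤c, −a<b≤a
well minimum = a = 2

2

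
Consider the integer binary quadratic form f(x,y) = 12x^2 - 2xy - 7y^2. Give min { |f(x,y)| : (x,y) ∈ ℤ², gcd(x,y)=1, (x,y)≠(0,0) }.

descent: ρ → (-7,16,3)  [lands on river]
river: ρ → (3,14,-12)
river: ρ → (-12,10,5)
river: ρ → (5,10,-12)
river: ρ → (-12,14,3)
river: ρ → (3,16,-7)
river: ρ → (-7,12,7)
river: ρ → (7,16,-3)
river: ρ → (-3,14,12)
river: ρ → (12,10,-5)
river: ρ → (-5,10,12)
river: ρ → (12,14,-3)
river: ρ → (-3,16,7)
river: ρ → (7,12,-7)
closes: descent 1, river 14
min |a| on river = 3

3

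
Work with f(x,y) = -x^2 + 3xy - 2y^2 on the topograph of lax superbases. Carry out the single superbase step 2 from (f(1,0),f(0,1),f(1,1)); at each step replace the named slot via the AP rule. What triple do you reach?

start (-1,-2,0) = (f(1,0),f(0,1),f(1,1))
replace slot 2: 2·((-1)+0) − (-2) = 0 → (-1,0,0)

-1,0,0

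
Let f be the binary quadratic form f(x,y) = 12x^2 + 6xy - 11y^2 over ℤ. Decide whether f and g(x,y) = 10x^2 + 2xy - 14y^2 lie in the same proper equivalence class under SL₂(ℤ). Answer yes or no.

D₁ = 564, D₂ = 564
river cycle of f (length 6): (-11, 16, 7), (7, 12, -15), (-15, 18, 4), (4, 22, -5), (-5, 18, 12), (12, 6, -11)
river cycle of g (length 4): (10, 22, -2), (-2, 22, 10), (10, 18, -6), (-6, 18, 10)
cycles differ ⇒ inequivalent

no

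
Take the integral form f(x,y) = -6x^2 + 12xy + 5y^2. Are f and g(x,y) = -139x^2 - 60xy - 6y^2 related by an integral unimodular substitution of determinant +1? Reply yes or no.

D₁ = 264, D₂ = 264
river cycle of f (length 6): (5, 8, -10), (-10, 12, 3), (3, 12, -10), (-10, 8, 5), (5, 12, -6), (-6, 12, 5)
river cycle of g (length 6): (-6, 12, 5), (5, 8, -10), (-10, 12, 3), (3, 12, -10), (-10, 8, 5), (5, 12, -6)
cycles coincide ⇒ equivalent

yes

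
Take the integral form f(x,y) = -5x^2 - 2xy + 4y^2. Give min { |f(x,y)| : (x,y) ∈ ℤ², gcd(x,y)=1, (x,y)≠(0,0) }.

descent: ρ → (4,2,-5)  [lands on river]
river: ρ → (-5,8,1)
river: ρ → (1,8,-5)
river: ρ → (-5,2,4)
river: ρ → (4,6,-3)
river: ρ → (-3,6,4)
closes: descent 1, river 6
min |a| on river = 1

1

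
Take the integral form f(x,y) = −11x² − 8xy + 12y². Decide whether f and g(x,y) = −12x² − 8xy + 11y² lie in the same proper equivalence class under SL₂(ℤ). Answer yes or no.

D₁ = 592, D₂ = 592
river cycle of f (length 6): (12, 8, -11), (-11, 14, 9), (9, 22, -3), (-3, 20, 16), (16, 12, -7), (-7, 16, 12)
river cycle of g (length 6): (11, 8, -12), (-12, 16, 7), (7, 12, -16), (-16, 20, 3), (3, 22, -9), (-9, 14, 11)
cycles differ ⇒ inequivalent

no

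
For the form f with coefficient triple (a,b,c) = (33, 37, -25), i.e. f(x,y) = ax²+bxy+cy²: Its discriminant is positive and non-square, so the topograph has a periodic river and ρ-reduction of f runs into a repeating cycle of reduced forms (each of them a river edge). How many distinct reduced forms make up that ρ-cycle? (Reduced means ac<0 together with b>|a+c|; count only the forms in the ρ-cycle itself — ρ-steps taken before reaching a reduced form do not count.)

D = 4669, ⌊√D⌋ = 68
river: ρ → (-25,63,7)
river: ρ → (7,63,-25)
river: ρ → (-25,37,33)
river: ρ → (33,29,-29)
river: ρ → (-29,29,33)
river: ρ → (33,37,-25)
ρ-cycle length = 6 (tail of 0 descent steps not counted)

6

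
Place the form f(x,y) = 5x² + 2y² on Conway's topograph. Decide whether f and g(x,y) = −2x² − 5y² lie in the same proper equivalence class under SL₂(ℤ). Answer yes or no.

D₁ = -40, D₂ = -40
f: flip: (5,0,2)→(2,0,5)
f: reduced (well bottom): (2,0,5) with a≤c, −a<b≤a
g is negative-definite; reduce −g:
−g: reduced (well bottom): (2,0,5) with a≤c, −a<b≤a
flip sign back: reduced form of g is (-2,0,-5)
reduced forms (2, 0, 5) vs (-2, 0, -5) ⇒ inequivalent

no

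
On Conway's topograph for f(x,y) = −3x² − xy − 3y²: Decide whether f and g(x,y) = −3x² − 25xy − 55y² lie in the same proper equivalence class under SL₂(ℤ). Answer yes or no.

D₁ = -35, D₂ = -35
f is negative-definite; reduce −f:
−f: reduced (well bottom): (3,1,3) with a≤c, −a<b≤a
flip sign back: reduced form of f is (-3,-1,-3)
g is negative-definite; reduce −g:
−g: translate: b→1 (≡25 mod 6), so (3,25,55)→(3,1,3)
−g: reduced (well bottom): (3,1,3) with a≤c, −a<b≤a
flip sign back: reduced form of g is (-3,-1,-3)
reduced forms (-3, -1, -3) vs (-3, -1, -3) ⇒ equivalent

yes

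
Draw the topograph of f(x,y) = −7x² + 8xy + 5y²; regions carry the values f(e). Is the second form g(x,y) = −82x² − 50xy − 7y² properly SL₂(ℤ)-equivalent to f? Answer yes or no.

D₁ = 204, D₂ = 204
river cycle of f (length 6): (5, 12, -3), (-3, 12, 5), (5, 8, -7), (-7, 6, 6), (6, 6, -7), (-7, 8, 5)
river cycle of g (length 6): (-7, 8, 5), (5, 12, -3), (-3, 12, 5), (5, 8, -7), (-7, 6, 6), (6, 6, -7)
cycles coincide ⇒ equivalent

yes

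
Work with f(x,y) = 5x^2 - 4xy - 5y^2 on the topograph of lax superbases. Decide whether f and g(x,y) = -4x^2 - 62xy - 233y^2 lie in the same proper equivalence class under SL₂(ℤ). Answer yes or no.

D₁ = 116, D₂ = 116
river cycle of f (length 10): (-5, 4, 5), (5, 6, -4), (-4, 10, 1), (1, 10, -4), (-4, 6, 5), (5, 4, -5), (-5, 6, 4), (4, 10, -1), (-1, 10, 4), (4, 6, -5)
river cycle of g (length 10): (-4, 10, 1), (1, 10, -4), (-4, 6, 5), (5, 4, -5), (-5, 6, 4), (4, 10, -1), (-1, 10, 4), (4, 6, -5), (-5, 4, 5), (5, 6, -4)
cycles coincide ⇒ equivalent

yes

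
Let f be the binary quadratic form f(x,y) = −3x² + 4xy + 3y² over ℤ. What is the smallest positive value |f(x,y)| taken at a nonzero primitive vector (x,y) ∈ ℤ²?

river: ρ → (3,2,-4)
river: ρ → (-4,6,1)
river: ρ → (1,6,-4)
river: ρ → (-4,2,3)
river: ρ → (3,4,-3)
river: ρ → (-3,2,4)
river: ρ → (4,6,-1)
river: ρ → (-1,6,4)
river: ρ → (4,2,-3)
river: ρ → (-3,4,3)
closes: descent 0, river 10
min |a| on river = 1

1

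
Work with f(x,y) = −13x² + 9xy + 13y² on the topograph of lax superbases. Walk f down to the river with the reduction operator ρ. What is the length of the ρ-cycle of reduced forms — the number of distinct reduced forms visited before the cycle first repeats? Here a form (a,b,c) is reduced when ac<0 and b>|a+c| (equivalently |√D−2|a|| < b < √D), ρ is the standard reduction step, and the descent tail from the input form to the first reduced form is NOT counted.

D = 757, ⌊√D⌋ = 27
river: ρ → (13,17,-9)
river: ρ → (-9,19,11)
river: ρ → (11,25,-3)
river: ρ → (-3,23,19)
river: ρ → (19,15,-7)
river: ρ → (-7,27,1)
river: ρ → (1,27,-7)
river: ρ → (-7,15,19)
river: ρ → (19,23,-3)
river: ρ → (-3,25,11)
river: ρ → (11,19,-9)
river: ρ → (-9,17,13)
river: ρ → (13,9,-13)
river: ρ → (-13,17,9)
river: ρ → (9,19,-11)
river: ρ → (-11,25,3)
river: ρ → (3,23,-19)
river: ρ → (-19,15,7)
river: ρ → (7,27,-1)
river: ρ → (-1,27,7)
river: ρ → (7,15,-19)
river: ρ → (-19,23,3)
river: ρ → (3,25,-11)
river: ρ → (-11,19,9)
river: ρ → (9,17,-13)
river: ρ → (-13,9,13)
ρ-cycle length = 26 (tail of 0 descent steps not counted)

26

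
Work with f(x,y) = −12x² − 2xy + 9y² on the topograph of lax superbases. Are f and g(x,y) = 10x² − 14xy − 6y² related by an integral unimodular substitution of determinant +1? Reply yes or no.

D₁ = 436, D₂ = 436
river cycle of f (length 30): (9, 20, -1), (-1, 20, 9), (9, 16, -5), (-5, 14, 12), (12, 10, -7), (-7, 18, 4), (4, 14, -15), (-15, 16, 3), (3, 20, -3), (-3, 16, 15), … (20 more)
river cycle of g (length 14): (-6, 14, 10), (10, 6, -10), (-10, 14, 6), (6, 10, -14), (-14, 18, 2), (2, 18, -14), (-14, 10, 6), (6, 14, -10), (-10, 6, 10), (10, 14, -6), … (4 more)
cycles differ ⇒ inequivalent

no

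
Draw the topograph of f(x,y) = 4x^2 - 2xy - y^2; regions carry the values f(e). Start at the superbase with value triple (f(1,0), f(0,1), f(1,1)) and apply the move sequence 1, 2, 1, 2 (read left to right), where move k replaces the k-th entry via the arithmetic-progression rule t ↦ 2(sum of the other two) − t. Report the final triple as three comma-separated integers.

start (4,-1,1) = (f(1,0),f(0,1),f(1,1))
replace slot 1: 2·((-1)+1) − 4 = -4 → (-4,-1,1)
replace slot 2: 2·((-4)+1) − (-1) = -5 → (-4,-5,1)
replace slot 1: 2·((-5)+1) − (-4) = -4 → (-4,-5,1)
replace slot 2: 2·((-4)+1) − (-5) = -1 → (-4,-1,1)

-4,-1,1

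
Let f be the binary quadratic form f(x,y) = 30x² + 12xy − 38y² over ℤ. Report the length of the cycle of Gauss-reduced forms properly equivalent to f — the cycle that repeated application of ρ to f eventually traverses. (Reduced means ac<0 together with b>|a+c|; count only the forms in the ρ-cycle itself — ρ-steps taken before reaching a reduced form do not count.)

D = 4704, ⌊√D⌋ = 68
river: ρ → (-38,64,4)
river: ρ → (4,64,-38)
river: ρ → (-38,12,30)
river: ρ → (30,48,-20)
river: ρ → (-20,32,46)
river: ρ → (46,60,-6)
river: ρ → (-6,60,46)
river: ρ → (46,32,-20)
river: ρ → (-20,48,30)
river: ρ → (30,12,-38)
ρ-cycle length = 10 (tail of 0 descent steps not counted)

10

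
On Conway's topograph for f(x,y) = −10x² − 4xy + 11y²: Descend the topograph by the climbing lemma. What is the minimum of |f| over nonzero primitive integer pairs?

descent: ρ → (11,4,-10)  [lands on river]
river: ρ → (-10,16,5)
river: ρ → (5,14,-13)
river: ρ → (-13,12,6)
river: ρ → (6,12,-13)
river: ρ → (-13,14,5)
river: ρ → (5,16,-10)
river: ρ → (-10,4,11)
river: ρ → (11,18,-3)
river: ρ → (-3,18,11)
closes: descent 1, river 10
min |a| on river = 3

3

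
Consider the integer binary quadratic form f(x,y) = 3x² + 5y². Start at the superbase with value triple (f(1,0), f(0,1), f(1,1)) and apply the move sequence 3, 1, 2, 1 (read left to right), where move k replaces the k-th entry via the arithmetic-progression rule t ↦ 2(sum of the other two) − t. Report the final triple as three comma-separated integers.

start (3,5,8) = (f(1,0),f(0,1),f(1,1))
replace slot 3: 2·(3+5) − 8 = 8 → (3,5,8)
replace slot 1: 2·(5+8) − 3 = 23 → (23,5,8)
replace slot 2: 2·(23+8) − 5 = 57 → (23,57,8)
replace slot 1: 2·(57+8) − 23 = 107 → (107,57,8)

107,57,8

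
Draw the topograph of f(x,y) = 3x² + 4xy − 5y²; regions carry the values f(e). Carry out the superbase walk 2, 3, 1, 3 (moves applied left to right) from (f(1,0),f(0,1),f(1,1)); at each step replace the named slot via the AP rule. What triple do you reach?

start (3,-5,2) = (f(1,0),f(0,1),f(1,1))
replace slot 2: 2·(3+2) − (-5) = 15 → (3,15,2)
replace slot 3: 2·(3+15) − 2 = 34 → (3,15,34)
replace slot 1: 2·(15+34) − 3 = 95 → (95,15,34)
replace slot 3: 2·(95+15) − 34 = 186 → (95,15,186)

95,15,186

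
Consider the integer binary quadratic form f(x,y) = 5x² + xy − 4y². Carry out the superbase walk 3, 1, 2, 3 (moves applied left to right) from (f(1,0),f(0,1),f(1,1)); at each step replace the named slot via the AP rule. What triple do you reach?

start (5,-4,2) = (f(1,0),f(0,1),f(1,1))
replace slot 3: 2·(5+(-4)) − 2 = 0 → (5,-4,0)
replace slot 1: 2·((-4)+0) − 5 = -13 → (-13,-4,0)
replace slot 2: 2·((-13)+0) − (-4) = -22 → (-13,-22,0)
replace slot 3: 2·((-13)+(-22)) − 0 = -70 → (-13,-22,-70)

-13,-22,-70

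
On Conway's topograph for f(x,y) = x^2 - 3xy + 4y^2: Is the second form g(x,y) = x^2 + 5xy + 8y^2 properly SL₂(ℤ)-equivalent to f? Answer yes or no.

D₁ = -7, D₂ = -7
f: translate: b→1 (≡-3 mod 2), so (1,-3,4)→(1,1,2)
f: reduced (well bottom): (1,1,2) with a≤c, −a<b≤a
g: translate: b→1 (≡5 mod 2), so (1,5,8)→(1,1,2)
g: reduced (well bottom): (1,1,2) with a≤c, −a<b≤a
reduced forms (1, 1, 2) vs (1, 1, 2) ⇒ equivalent

yes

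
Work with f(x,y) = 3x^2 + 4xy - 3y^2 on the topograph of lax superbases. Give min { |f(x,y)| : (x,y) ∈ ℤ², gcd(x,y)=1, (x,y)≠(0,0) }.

river: ρ → (-3,2,4)
river: ρ → (4,6,-1)
river: ρ → (-1,6,4)
river: ρ → (4,2,-3)
river: ρ → (-3,4,3)
river: ρ → (3,2,-4)
river: ρ → (-4,6,1)
river: ρ → (1,6,-4)
river: ρ → (-4,2,3)
river: ρ → (3,4,-3)
closes: descent 0, river 10
min |a| on river = 1

1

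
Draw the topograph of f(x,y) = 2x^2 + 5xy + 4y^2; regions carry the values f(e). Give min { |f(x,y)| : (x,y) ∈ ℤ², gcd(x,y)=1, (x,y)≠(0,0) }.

translate: b→1 (≡5 mod 4), so (2,5,4)→(2,1,1)
flip: (2,1,1)→(1,-1,2)
translate: b→1 (≡-1 mod 2), so (1,-1,2)→(1,1,2)
reduced (well bottom): (1,1,2) with a≤c, −a<b≤a
well minimum = a = 1

1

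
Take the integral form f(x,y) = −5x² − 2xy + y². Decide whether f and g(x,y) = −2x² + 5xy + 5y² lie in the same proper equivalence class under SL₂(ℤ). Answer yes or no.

D₁ = 24, D₂ = 65
discriminants differ ⇒ not SL₂(ℤ)-equivalent

no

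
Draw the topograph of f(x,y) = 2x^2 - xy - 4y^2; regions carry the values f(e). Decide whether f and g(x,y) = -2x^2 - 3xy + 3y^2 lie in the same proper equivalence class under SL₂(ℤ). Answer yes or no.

D₁ = 33, D₂ = 33
river cycle of f (length 4): (2, 3, -3), (-3, 3, 2), (2, 5, -1), (-1, 5, 2)
river cycle of g (length 4): (3, 3, -2), (-2, 5, 1), (1, 5, -2), (-2, 3, 3)
cycles differ ⇒ inequivalent

no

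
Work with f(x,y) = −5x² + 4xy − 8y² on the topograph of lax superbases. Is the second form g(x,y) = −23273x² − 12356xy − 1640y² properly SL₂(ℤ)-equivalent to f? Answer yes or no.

D₁ = -144, D₂ = -144
f is negative-definite; reduce −f:
−f: reduced (well bottom): (5,-4,8) with a≤c, −a<b≤a
flip sign back: reduced form of f is (-5,4,-8)
g is negative-definite; reduce −g:
−g: flip: (23273,12356,1640)→(1640,-12356,23273)
−g: translate: b→764 (≡-12356 mod 3280), so (1640,-12356,23273)→(1640,764,89)
−g: flip: (1640,764,89)→(89,-764,1640)
−g: translate: b→-52 (≡-764 mod 178), so (89,-764,1640)→(89,-52,8)
−g: flip: (89,-52,8)→(8,52,89)
−g: translate: b→4 (≡52 mod 16), so (8,52,89)→(8,4,5)
−g: flip: (8,4,5)→(5,-4,8)
−g: reduced (well bottom): (5,-4,8) with a≤c, −a<b≤a
flip sign back: reduced form of g is (-5,4,-8)
reduced forms (-5, 4, -8) vs (-5, 4, -8) ⇒ equivalent

yes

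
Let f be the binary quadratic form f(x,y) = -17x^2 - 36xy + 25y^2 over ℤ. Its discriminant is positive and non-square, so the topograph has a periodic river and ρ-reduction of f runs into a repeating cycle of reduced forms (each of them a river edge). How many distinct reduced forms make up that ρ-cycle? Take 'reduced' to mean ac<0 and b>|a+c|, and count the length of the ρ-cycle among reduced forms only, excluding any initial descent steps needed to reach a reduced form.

D = 2996, ⌊√D⌋ = 54
descent: ρ → (25,36,-17)  [lands on river]
river: ρ → (-17,32,29)
river: ρ → (29,26,-20)
river: ρ → (-20,54,1)
river: ρ → (1,54,-20)
river: ρ → (-20,26,29)
river: ρ → (29,32,-17)
river: ρ → (-17,36,25)
river: ρ → (25,14,-28)
river: ρ → (-28,42,11)
river: ρ → (11,46,-20)
river: ρ → (-20,34,23)
river: ρ → (23,12,-31)
river: ρ → (-31,50,4)
river: ρ → (4,54,-5)
river: ρ → (-5,46,44)
river: ρ → (44,42,-7)
river: ρ → (-7,42,44)
river: ρ → (44,46,-5)
river: ρ → (-5,54,4)
river: ρ → (4,50,-31)
river: ρ → (-31,12,23)
river: ρ → (23,34,-20)
river: ρ → (-20,46,11)
river: ρ → (11,42,-28)
river: ρ → (-28,14,25)
ρ-cycle length = 26 (tail of 1 descent step not counted)

26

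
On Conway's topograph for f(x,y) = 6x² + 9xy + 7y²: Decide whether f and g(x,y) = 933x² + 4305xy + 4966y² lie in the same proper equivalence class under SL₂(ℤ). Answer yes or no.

D₁ = -87, D₂ = -87
f: translate: b→-3 (≡9 mod 12), so (6,9,7)→(6,-3,4)
f: flip: (6,-3,4)→(4,3,6)
f: reduced (well bottom): (4,3,6) with a≤c, −a<b≤a
g: translate: b→573 (≡4305 mod 1866), so (933,4305,4966)→(933,573,88)
g: flip: (933,573,88)→(88,-573,933)
g: translate: b→-45 (≡-573 mod 176), so (88,-573,933)→(88,-45,6)
g: flip: (88,-45,6)→(6,45,88)
g: translate: b→-3 (≡45 mod 12), so (6,45,88)→(6,-3,4)
g: flip: (6,-3,4)→(4,3,6)
g: reduced (well bottom): (4,3,6) with a≤c, −a<b≤a
reduced forms (4, 3, 6) vs (4, 3, 6) ⇒ equivalent

yes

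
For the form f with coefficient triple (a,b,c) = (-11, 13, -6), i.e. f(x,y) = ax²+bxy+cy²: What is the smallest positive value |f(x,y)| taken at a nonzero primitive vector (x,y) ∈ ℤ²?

translate: b→9 (≡-13 mod 22), so (11,-13,6)→(11,9,4)
flip: (11,9,4)→(4,-9,11)
translate: b→-1 (≡-9 mod 8), so (4,-9,11)→(4,-1,6)
reduced (well bottom): (4,-1,6) with a≤c, −a<b≤a
well minimum |f| = |-4| = 4 (negative-definite)

4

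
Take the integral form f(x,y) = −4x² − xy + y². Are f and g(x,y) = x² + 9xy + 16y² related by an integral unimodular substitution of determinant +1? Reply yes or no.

D₁ = 17, D₂ = 17
river cycle of f (length 6): (1, 3, -2), (-2, 1, 2), (2, 3, -1), (-1, 3, 2), (2, 1, -2), (-2, 3, 1)
river cycle of g (length 6): (1, 3, -2), (-2, 1, 2), (2, 3, -1), (-1, 3, 2), (2, 1, -2), (-2, 3, 1)
cycles coincide ⇒ equivalent

yes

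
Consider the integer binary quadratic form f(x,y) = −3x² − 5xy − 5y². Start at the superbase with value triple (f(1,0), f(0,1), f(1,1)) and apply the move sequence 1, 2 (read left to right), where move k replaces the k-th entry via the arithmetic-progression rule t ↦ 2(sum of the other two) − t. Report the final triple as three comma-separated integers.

start (-3,-5,-13) = (f(1,0),f(0,1),f(1,1))
replace slot 1: 2·((-5)+(-13)) − (-3) = -33 → (-33,-5,-13)
replace slot 2: 2·((-33)+(-13)) − (-5) = -87 → (-33,-87,-13)

-33,-87,-13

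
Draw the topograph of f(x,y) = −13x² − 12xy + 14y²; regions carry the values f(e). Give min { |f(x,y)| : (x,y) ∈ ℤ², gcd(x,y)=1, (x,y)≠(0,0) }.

descent: ρ → (14,12,-13)  [lands on river]
river: ρ → (-13,14,13)
river: ρ → (13,12,-14)
river: ρ → (-14,16,11)
river: ρ → (11,28,-2)
river: ρ → (-2,28,11)
river: ρ → (11,16,-14)
river: ρ → (-14,12,13)
river: ρ → (13,14,-13)
river: ρ → (-13,12,14)
river: ρ → (14,16,-11)
river: ρ → (-11,28,2)
river: ρ → (2,28,-11)
river: ρ → (-11,16,14)
closes: descent 1, river 14
min |a| on river = 2

2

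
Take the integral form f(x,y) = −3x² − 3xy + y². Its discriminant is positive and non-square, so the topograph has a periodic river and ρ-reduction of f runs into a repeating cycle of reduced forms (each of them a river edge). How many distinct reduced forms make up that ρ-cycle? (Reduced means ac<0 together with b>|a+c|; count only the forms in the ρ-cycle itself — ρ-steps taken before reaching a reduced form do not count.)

D = 21, ⌊√D⌋ = 4
descent: ρ → (1,3,-3)  [lands on river]
river: ρ → (-3,3,1)
ρ-cycle length = 2 (tail of 1 descent step not counted)

2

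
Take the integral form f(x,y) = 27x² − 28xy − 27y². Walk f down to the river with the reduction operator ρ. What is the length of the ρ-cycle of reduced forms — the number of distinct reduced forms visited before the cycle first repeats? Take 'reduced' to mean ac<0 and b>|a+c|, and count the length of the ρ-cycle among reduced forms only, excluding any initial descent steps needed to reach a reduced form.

D = 3700, ⌊√D⌋ = 60
descent: ρ → (-27,28,27)  [lands on river]
river: ρ → (27,26,-28)
river: ρ → (-28,30,25)
river: ρ → (25,20,-33)
river: ρ → (-33,46,12)
river: ρ → (12,50,-25)
river: ρ → (-25,50,12)
river: ρ → (12,46,-33)
river: ρ → (-33,20,25)
river: ρ → (25,30,-28)
river: ρ → (-28,26,27)
river: ρ → (27,28,-27)
river: ρ → (-27,26,28)
river: ρ → (28,30,-25)
river: ρ → (-25,20,33)
river: ρ → (33,46,-12)
river: ρ → (-12,50,25)
river: ρ → (25,50,-12)
river: ρ → (-12,46,33)
river: ρ → (33,20,-25)
river: ρ → (-25,30,28)
river: ρ → (28,26,-27)
ρ-cycle length = 22 (tail of 1 descent step not counted)

22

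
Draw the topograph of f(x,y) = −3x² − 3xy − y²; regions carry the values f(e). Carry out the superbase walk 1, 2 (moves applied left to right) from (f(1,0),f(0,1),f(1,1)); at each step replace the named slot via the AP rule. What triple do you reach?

start (-3,-1,-7) = (f(1,0),f(0,1),f(1,1))
replace slot 1: 2·((-1)+(-7)) − (-3) = -13 → (-13,-1,-7)
replace slot 2: 2·((-13)+(-7)) − (-1) = -39 → (-13,-39,-7)

-13,-39,-7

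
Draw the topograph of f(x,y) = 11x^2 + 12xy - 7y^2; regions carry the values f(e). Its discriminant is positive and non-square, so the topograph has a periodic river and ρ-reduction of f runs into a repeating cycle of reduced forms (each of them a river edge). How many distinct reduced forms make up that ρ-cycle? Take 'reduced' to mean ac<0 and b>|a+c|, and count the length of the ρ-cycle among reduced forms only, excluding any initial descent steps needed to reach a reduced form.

D = 452, ⌊√D⌋ = 21
river: ρ → (-7,16,7)
river: ρ → (7,12,-11)
river: ρ → (-11,10,8)
river: ρ → (8,6,-13)
river: ρ → (-13,20,1)
river: ρ → (1,20,-13)
river: ρ → (-13,6,8)
river: ρ → (8,10,-11)
river: ρ → (-11,12,7)
river: ρ → (7,16,-7)
river: ρ → (-7,12,11)
river: ρ → (11,10,-8)
river: ρ → (-8,6,13)
river: ρ → (13,20,-1)
river: ρ → (-1,20,13)
river: ρ → (13,6,-8)
river: ρ → (-8,10,11)
river: ρ → (11,12,-7)
ρ-cycle length = 18 (tail of 0 descent steps not counted)

18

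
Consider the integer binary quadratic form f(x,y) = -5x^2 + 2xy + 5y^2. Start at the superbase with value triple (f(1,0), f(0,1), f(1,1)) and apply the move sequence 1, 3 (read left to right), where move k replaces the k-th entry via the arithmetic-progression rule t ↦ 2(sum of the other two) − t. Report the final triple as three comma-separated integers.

start (-5,5,2) = (f(1,0),f(0,1),f(1,1))
replace slot 1: 2·(5+2) − (-5) = 19 → (19,5,2)
replace slot 3: 2·(19+5) − 2 = 46 → (19,5,46)

19,5,46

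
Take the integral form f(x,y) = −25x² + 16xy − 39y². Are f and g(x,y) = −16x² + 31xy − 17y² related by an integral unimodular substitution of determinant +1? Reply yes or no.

D₁ = -3644, D₂ = -127
discriminants differ ⇒ not SL₂(ℤ)-equivalent

no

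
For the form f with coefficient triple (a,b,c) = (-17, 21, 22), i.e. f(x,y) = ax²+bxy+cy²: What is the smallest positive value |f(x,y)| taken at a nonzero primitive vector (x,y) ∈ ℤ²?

river: ρ → (22,23,-16)
river: ρ → (-16,41,4)
river: ρ → (4,39,-26)
river: ρ → (-26,13,17)
river: ρ → (17,21,-22)
river: ρ → (-22,23,16)
river: ρ → (16,41,-4)
river: ρ → (-4,39,26)
river: ρ → (26,13,-17)
river: ρ → (-17,21,22)
closes: descent 0, river 10
min |a| on river = 4

4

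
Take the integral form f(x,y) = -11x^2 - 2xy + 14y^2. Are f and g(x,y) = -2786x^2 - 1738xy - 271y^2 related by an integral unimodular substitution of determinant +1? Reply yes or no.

D₁ = 620, D₂ = 620
river cycle of f (length 4): (-11, 20, 5), (5, 20, -11), (-11, 24, 1), (1, 24, -11)
river cycle of g (length 4): (-11, 20, 5), (5, 20, -11), (-11, 24, 1), (1, 24, -11)
cycles coincide ⇒ equivalent

yes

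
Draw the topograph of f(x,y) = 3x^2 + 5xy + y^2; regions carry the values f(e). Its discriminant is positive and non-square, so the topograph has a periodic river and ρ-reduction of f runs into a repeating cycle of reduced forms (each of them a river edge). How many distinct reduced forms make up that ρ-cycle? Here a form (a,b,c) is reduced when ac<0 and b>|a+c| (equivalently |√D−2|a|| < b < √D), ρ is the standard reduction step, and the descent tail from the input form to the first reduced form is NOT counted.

D = 13, ⌊√D⌋ = 3
descent: ρ → (1,3,-1)  [lands on river]
river: ρ → (-1,3,1)
ρ-cycle length = 2 (tail of 1 descent step not counted)

2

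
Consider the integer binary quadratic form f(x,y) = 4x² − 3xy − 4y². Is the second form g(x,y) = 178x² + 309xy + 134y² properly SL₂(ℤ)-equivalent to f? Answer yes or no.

D₁ = 73, D₂ = 73
river cycle of f (length 18): (-4, 3, 4), (4, 5, -3), (-3, 7, 2), (2, 5, -6), (-6, 7, 1), (1, 7, -6), (-6, 5, 2), (2, 7, -3), (-3, 5, 4), (4, 3, -4), … (8 more)
river cycle of g (length 18): (3, 5, -4), (-4, 3, 4), (4, 5, -3), (-3, 7, 2), (2, 5, -6), (-6, 7, 1), (1, 7, -6), (-6, 5, 2), (2, 7, -3), (-3, 5, 4), … (8 more)
cycles coincide ⇒ equivalent

yes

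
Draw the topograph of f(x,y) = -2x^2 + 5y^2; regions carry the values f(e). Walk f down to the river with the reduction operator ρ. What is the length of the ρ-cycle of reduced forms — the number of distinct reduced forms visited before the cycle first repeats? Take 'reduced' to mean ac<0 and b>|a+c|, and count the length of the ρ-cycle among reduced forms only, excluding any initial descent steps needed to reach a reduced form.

D = 40, ⌊√D⌋ = 6
descent: ρ → (5,0,-2)
descent: ρ → (-2,4,3)  [lands on river]
river: ρ → (3,2,-3)
river: ρ → (-3,4,2)
river: ρ → (2,4,-3)
river: ρ → (-3,2,3)
river: ρ → (3,4,-2)
ρ-cycle length = 6 (tail of 2 descent steps not counted)

6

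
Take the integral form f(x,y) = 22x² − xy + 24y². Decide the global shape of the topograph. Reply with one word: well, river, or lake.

D = b²−4ac = (-1)² − 4·22·24 = -2111
D < 0 ⇒ definite ⇒ every region one sign ⇒ single well

well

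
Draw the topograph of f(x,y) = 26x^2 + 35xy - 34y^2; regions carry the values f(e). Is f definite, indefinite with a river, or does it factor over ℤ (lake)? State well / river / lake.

D = b²−4ac = 35² − 4·26·(-34) = 4761
D = 69² is a perfect square ⇒ form factors over ℤ ⇒ lakes

lake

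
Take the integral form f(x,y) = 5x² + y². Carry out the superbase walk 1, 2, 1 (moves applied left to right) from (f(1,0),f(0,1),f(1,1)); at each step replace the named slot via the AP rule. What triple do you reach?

start (5,1,6) = (f(1,0),f(0,1),f(1,1))
replace slot 1: 2·(1+6) − 5 = 9 → (9,1,6)
replace slot 2: 2·(9+6) − 1 = 29 → (9,29,6)
replace slot 1: 2·(29+6) − 9 = 61 → (61,29,6)

61,29,6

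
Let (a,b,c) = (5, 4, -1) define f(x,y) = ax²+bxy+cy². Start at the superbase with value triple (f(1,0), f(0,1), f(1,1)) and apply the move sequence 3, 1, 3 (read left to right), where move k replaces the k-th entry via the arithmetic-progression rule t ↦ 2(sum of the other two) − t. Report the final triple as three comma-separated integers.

start (5,-1,8) = (f(1,0),f(0,1),f(1,1))
replace slot 3: 2·(5+(-1)) − 8 = 0 → (5,-1,0)
replace slot 1: 2·((-1)+0) − 5 = -7 → (-7,-1,0)
replace slot 3: 2·((-7)+(-1)) − 0 = -16 → (-7,-1,-16)

-7,-1,-16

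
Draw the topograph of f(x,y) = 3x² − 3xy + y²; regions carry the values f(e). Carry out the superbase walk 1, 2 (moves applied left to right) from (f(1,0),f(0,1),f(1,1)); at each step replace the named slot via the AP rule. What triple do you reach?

start (3,1,1) = (f(1,0),f(0,1),f(1,1))
replace slot 1: 2·(1+1) − 3 = 1 → (1,1,1)
replace slot 2: 2·(1+1) − 1 = 3 → (1,3,1)

1,3,1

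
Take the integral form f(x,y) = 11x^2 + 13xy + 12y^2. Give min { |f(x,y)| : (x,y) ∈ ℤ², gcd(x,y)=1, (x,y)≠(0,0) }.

translate: b→-9 (≡13 mod 22), so (11,13,12)→(11,-9,10)
flip: (11,-9,10)→(10,9,11)
reduced (well bottom): (10,9,11) with a≤c, −a<b≤a
well minimum = a = 10

10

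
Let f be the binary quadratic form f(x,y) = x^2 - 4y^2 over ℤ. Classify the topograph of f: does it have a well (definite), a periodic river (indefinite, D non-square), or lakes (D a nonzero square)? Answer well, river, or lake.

D = b²−4ac = 0² − 4·1·(-4) = 16
D = 4² is a perfect square ⇒ form factors over ℤ ⇒ lakes

lake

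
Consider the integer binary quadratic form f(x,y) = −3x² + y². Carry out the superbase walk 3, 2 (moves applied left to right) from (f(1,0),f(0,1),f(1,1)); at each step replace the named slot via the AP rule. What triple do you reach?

start (-3,1,-2) = (f(1,0),f(0,1),f(1,1))
replace slot 3: 2·((-3)+1) − (-2) = -2 → (-3,1,-2)
replace slot 2: 2·((-3)+(-2)) − 1 = -11 → (-3,-11,-2)

-3,-11,-2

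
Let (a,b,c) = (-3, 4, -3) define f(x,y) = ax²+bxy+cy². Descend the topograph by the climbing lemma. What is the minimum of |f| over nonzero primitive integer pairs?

translate: b→2 (≡-4 mod 6), so (3,-4,3)→(3,2,2)
flip: (3,2,2)→(2,-2,3)
translate: b→2 (≡-2 mod 4), so (2,-2,3)→(2,2,3)
reduced (well bottom): (2,2,3) with a≤c, −a<b≤a
well minimum |f| = |-2| = 2 (negative-definite)

2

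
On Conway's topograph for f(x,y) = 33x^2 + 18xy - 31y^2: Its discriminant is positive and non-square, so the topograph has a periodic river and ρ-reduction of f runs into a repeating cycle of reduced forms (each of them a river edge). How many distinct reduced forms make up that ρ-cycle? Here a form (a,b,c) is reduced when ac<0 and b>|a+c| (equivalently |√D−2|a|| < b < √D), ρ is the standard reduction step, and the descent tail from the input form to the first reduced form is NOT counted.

D = 4416, ⌊√D⌋ = 66
river: ρ → (-31,44,20)
river: ρ → (20,36,-39)
river: ρ → (-39,42,17)
river: ρ → (17,60,-12)
river: ρ → (-12,60,17)
river: ρ → (17,42,-39)
river: ρ → (-39,36,20)
river: ρ → (20,44,-31)
river: ρ → (-31,18,33)
river: ρ → (33,48,-16)
river: ρ → (-16,48,33)
river: ρ → (33,18,-31)
ρ-cycle length = 12 (tail of 0 descent steps not counted)

12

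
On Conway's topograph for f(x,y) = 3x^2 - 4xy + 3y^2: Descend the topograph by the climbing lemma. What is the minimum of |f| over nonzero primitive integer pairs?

translate: b→2 (≡-4 mod 6), so (3,-4,3)→(3,2,2)
flip: (3,2,2)→(2,-2,3)
translate: b→2 (≡-2 mod 4), so (2,-2,3)→(2,2,3)
reduced (well bottom): (2,2,3) with a≤c, −a<b≤a
well minimum = a = 2

2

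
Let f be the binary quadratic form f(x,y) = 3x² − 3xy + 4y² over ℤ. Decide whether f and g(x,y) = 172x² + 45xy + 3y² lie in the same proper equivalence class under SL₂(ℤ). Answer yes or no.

D₁ = -39, D₂ = -39
f: translate: b→3 (≡-3 mod 6), so (3,-3,4)→(3,3,4)
f: reduced (well bottom): (3,3,4) with a≤c, −a<b≤a
g: flip: (172,45,3)→(3,-45,172)
g: translate: b→3 (≡-45 mod 6), so (3,-45,172)→(3,3,4)
g: reduced (well bottom): (3,3,4) with a≤c, −a<b≤a
reduced forms (3, 3, 4) vs (3, 3, 4) ⇒ equivalent

yes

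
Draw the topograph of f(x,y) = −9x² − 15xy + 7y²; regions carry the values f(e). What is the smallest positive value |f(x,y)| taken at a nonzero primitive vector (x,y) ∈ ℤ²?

descent: ρ → (7,15,-9)  [lands on river]
river: ρ → (-9,21,1)
river: ρ → (1,21,-9)
river: ρ → (-9,15,7)
river: ρ → (7,13,-11)
river: ρ → (-11,9,9)
river: ρ → (9,9,-11)
river: ρ → (-11,13,7)
closes: descent 1, river 8
min |a| on river = 1

1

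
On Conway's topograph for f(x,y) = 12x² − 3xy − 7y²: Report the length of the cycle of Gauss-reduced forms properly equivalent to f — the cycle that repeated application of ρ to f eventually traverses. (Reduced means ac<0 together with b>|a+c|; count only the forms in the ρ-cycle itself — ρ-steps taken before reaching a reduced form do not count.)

D = 345, ⌊√D⌋ = 18
descent: ρ → (-7,17,2)  [lands on river]
river: ρ → (2,15,-15)
river: ρ → (-15,15,2)
river: ρ → (2,17,-7)
river: ρ → (-7,11,8)
river: ρ → (8,5,-10)
river: ρ → (-10,15,3)
river: ρ → (3,15,-10)
river: ρ → (-10,5,8)
river: ρ → (8,11,-7)
ρ-cycle length = 10 (tail of 1 descent step not counted)

10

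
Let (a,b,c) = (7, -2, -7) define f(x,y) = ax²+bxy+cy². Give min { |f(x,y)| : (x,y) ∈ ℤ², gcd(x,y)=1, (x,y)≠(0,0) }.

descent: ρ → (-7,2,7)  [lands on river]
river: ρ → (7,12,-2)
river: ρ → (-2,12,7)
river: ρ → (7,2,-7)
river: ρ → (-7,12,2)
river: ρ → (2,12,-7)
closes: descent 1, river 6
min |a| on river = 2

2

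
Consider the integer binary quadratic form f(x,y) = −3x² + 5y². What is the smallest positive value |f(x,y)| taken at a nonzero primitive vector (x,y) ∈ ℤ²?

descent: ρ → (5,0,-3)
descent: ρ → (-3,6,2)  [lands on river]
river: ρ → (2,6,-3)
closes: descent 2, river 2
min |a| on river = 2

2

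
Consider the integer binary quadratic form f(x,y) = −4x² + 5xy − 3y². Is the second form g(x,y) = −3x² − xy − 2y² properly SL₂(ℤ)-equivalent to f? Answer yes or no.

D₁ = -23, D₂ = -23
f is negative-definite; reduce −f:
−f: translate: b→3 (≡-5 mod 8), so (4,-5,3)→(4,3,2)
−f: flip: (4,3,2)→(2,-3,4)
−f: translate: b→1 (≡-3 mod 4), so (2,-3,4)→(2,1,3)
−f: reduced (well bottom): (2,1,3) with a≤c, −a<b≤a
flip sign back: reduced form of f is (-2,-1,-3)
g is negative-definite; reduce −g:
−g: flip: (3,1,2)→(2,-1,3)
−g: reduced (well bottom): (2,-1,3) with a≤c, −a<b≤a
flip sign back: reduced form of g is (-2,1,-3)
reduced forms (-2, -1, -3) vs (-2, 1, -3) ⇒ inequivalent

no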